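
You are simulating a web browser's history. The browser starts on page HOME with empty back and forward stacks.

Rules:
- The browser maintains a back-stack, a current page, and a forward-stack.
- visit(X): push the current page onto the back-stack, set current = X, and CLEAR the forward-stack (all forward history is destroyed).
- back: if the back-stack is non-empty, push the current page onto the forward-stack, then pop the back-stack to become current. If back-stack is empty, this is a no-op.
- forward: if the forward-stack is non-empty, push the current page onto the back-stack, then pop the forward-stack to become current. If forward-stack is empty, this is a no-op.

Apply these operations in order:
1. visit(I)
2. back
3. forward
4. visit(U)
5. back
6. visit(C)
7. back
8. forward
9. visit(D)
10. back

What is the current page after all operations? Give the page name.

Answer: C

Derivation:
After 1 (visit(I)): cur=I back=1 fwd=0
After 2 (back): cur=HOME back=0 fwd=1
After 3 (forward): cur=I back=1 fwd=0
After 4 (visit(U)): cur=U back=2 fwd=0
After 5 (back): cur=I back=1 fwd=1
After 6 (visit(C)): cur=C back=2 fwd=0
After 7 (back): cur=I back=1 fwd=1
After 8 (forward): cur=C back=2 fwd=0
After 9 (visit(D)): cur=D back=3 fwd=0
After 10 (back): cur=C back=2 fwd=1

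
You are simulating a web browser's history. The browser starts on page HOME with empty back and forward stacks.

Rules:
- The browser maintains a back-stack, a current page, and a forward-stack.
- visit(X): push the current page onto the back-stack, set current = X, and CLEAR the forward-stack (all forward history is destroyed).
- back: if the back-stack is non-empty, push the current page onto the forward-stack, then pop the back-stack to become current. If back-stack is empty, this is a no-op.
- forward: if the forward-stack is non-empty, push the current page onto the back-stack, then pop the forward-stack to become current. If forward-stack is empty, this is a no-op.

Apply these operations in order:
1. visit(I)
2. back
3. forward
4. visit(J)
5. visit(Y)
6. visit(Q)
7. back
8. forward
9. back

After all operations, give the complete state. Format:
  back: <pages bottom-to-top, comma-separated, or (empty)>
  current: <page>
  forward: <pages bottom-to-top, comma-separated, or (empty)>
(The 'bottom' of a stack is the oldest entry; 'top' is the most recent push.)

After 1 (visit(I)): cur=I back=1 fwd=0
After 2 (back): cur=HOME back=0 fwd=1
After 3 (forward): cur=I back=1 fwd=0
After 4 (visit(J)): cur=J back=2 fwd=0
After 5 (visit(Y)): cur=Y back=3 fwd=0
After 6 (visit(Q)): cur=Q back=4 fwd=0
After 7 (back): cur=Y back=3 fwd=1
After 8 (forward): cur=Q back=4 fwd=0
After 9 (back): cur=Y back=3 fwd=1

Answer: back: HOME,I,J
current: Y
forward: Q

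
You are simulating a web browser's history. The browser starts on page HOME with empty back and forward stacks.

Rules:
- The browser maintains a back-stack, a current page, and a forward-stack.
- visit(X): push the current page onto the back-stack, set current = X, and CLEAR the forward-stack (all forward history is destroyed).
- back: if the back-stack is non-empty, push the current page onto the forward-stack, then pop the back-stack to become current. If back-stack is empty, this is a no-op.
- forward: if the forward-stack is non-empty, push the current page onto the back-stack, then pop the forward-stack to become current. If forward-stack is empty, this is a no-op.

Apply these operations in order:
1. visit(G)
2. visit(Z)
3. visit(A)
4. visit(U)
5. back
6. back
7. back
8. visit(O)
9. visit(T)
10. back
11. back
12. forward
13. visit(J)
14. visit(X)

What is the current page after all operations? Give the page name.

Answer: X

Derivation:
After 1 (visit(G)): cur=G back=1 fwd=0
After 2 (visit(Z)): cur=Z back=2 fwd=0
After 3 (visit(A)): cur=A back=3 fwd=0
After 4 (visit(U)): cur=U back=4 fwd=0
After 5 (back): cur=A back=3 fwd=1
After 6 (back): cur=Z back=2 fwd=2
After 7 (back): cur=G back=1 fwd=3
After 8 (visit(O)): cur=O back=2 fwd=0
After 9 (visit(T)): cur=T back=3 fwd=0
After 10 (back): cur=O back=2 fwd=1
After 11 (back): cur=G back=1 fwd=2
After 12 (forward): cur=O back=2 fwd=1
After 13 (visit(J)): cur=J back=3 fwd=0
After 14 (visit(X)): cur=X back=4 fwd=0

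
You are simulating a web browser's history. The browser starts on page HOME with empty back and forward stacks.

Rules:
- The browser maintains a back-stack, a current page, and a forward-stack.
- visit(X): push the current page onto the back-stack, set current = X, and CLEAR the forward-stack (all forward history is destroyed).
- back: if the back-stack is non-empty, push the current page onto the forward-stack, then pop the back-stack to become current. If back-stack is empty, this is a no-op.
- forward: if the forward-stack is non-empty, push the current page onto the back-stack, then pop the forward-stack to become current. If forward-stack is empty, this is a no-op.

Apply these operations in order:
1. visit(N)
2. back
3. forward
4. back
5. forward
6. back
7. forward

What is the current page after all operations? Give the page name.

After 1 (visit(N)): cur=N back=1 fwd=0
After 2 (back): cur=HOME back=0 fwd=1
After 3 (forward): cur=N back=1 fwd=0
After 4 (back): cur=HOME back=0 fwd=1
After 5 (forward): cur=N back=1 fwd=0
After 6 (back): cur=HOME back=0 fwd=1
After 7 (forward): cur=N back=1 fwd=0

Answer: N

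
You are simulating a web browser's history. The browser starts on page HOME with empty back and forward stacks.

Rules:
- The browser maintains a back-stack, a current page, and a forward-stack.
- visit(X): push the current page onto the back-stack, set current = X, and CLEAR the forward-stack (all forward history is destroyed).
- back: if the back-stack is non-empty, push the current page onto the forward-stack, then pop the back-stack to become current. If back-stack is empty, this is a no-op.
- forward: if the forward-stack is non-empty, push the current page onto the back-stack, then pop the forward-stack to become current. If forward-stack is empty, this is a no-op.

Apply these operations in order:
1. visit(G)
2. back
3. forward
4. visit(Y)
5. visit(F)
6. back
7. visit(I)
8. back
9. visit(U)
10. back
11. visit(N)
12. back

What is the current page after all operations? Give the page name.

Answer: Y

Derivation:
After 1 (visit(G)): cur=G back=1 fwd=0
After 2 (back): cur=HOME back=0 fwd=1
After 3 (forward): cur=G back=1 fwd=0
After 4 (visit(Y)): cur=Y back=2 fwd=0
After 5 (visit(F)): cur=F back=3 fwd=0
After 6 (back): cur=Y back=2 fwd=1
After 7 (visit(I)): cur=I back=3 fwd=0
After 8 (back): cur=Y back=2 fwd=1
After 9 (visit(U)): cur=U back=3 fwd=0
After 10 (back): cur=Y back=2 fwd=1
After 11 (visit(N)): cur=N back=3 fwd=0
After 12 (back): cur=Y back=2 fwd=1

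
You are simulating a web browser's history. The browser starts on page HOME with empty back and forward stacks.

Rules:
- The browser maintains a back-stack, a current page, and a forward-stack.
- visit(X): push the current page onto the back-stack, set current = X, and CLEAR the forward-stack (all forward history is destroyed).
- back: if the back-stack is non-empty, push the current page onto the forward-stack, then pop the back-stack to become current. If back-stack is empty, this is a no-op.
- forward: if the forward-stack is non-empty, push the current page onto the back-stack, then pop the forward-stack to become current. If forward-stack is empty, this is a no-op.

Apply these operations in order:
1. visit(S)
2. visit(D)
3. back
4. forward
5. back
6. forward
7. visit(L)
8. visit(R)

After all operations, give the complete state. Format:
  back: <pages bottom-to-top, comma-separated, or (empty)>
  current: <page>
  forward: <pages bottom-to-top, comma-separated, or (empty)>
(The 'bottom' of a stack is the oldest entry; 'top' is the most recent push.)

After 1 (visit(S)): cur=S back=1 fwd=0
After 2 (visit(D)): cur=D back=2 fwd=0
After 3 (back): cur=S back=1 fwd=1
After 4 (forward): cur=D back=2 fwd=0
After 5 (back): cur=S back=1 fwd=1
After 6 (forward): cur=D back=2 fwd=0
After 7 (visit(L)): cur=L back=3 fwd=0
After 8 (visit(R)): cur=R back=4 fwd=0

Answer: back: HOME,S,D,L
current: R
forward: (empty)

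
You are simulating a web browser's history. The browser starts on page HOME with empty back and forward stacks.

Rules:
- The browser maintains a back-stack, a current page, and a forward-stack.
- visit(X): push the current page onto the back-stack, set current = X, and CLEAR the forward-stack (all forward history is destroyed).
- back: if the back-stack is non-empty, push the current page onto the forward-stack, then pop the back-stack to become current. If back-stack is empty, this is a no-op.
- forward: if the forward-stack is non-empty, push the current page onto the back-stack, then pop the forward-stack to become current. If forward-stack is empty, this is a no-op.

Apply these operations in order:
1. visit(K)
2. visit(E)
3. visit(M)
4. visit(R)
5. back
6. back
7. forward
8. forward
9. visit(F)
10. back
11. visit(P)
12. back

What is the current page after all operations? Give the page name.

After 1 (visit(K)): cur=K back=1 fwd=0
After 2 (visit(E)): cur=E back=2 fwd=0
After 3 (visit(M)): cur=M back=3 fwd=0
After 4 (visit(R)): cur=R back=4 fwd=0
After 5 (back): cur=M back=3 fwd=1
After 6 (back): cur=E back=2 fwd=2
After 7 (forward): cur=M back=3 fwd=1
After 8 (forward): cur=R back=4 fwd=0
After 9 (visit(F)): cur=F back=5 fwd=0
After 10 (back): cur=R back=4 fwd=1
After 11 (visit(P)): cur=P back=5 fwd=0
After 12 (back): cur=R back=4 fwd=1

Answer: R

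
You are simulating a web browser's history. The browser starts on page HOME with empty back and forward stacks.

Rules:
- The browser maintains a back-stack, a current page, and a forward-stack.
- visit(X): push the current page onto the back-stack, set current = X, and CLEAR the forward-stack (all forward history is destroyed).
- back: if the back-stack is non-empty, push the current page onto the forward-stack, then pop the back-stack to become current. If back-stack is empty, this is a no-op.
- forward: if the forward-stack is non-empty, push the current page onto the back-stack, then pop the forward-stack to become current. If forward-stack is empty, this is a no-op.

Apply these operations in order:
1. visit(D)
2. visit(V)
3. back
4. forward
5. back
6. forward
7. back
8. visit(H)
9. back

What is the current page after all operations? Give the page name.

Answer: D

Derivation:
After 1 (visit(D)): cur=D back=1 fwd=0
After 2 (visit(V)): cur=V back=2 fwd=0
After 3 (back): cur=D back=1 fwd=1
After 4 (forward): cur=V back=2 fwd=0
After 5 (back): cur=D back=1 fwd=1
After 6 (forward): cur=V back=2 fwd=0
After 7 (back): cur=D back=1 fwd=1
After 8 (visit(H)): cur=H back=2 fwd=0
After 9 (back): cur=D back=1 fwd=1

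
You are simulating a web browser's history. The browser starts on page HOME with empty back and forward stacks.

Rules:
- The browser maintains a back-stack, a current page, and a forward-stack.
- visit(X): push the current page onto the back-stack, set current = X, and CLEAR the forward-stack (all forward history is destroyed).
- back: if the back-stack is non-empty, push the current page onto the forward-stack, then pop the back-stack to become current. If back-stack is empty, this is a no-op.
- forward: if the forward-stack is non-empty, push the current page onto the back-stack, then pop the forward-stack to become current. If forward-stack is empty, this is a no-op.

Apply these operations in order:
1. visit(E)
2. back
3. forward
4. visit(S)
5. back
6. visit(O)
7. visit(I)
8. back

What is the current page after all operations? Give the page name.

Answer: O

Derivation:
After 1 (visit(E)): cur=E back=1 fwd=0
After 2 (back): cur=HOME back=0 fwd=1
After 3 (forward): cur=E back=1 fwd=0
After 4 (visit(S)): cur=S back=2 fwd=0
After 5 (back): cur=E back=1 fwd=1
After 6 (visit(O)): cur=O back=2 fwd=0
After 7 (visit(I)): cur=I back=3 fwd=0
After 8 (back): cur=O back=2 fwd=1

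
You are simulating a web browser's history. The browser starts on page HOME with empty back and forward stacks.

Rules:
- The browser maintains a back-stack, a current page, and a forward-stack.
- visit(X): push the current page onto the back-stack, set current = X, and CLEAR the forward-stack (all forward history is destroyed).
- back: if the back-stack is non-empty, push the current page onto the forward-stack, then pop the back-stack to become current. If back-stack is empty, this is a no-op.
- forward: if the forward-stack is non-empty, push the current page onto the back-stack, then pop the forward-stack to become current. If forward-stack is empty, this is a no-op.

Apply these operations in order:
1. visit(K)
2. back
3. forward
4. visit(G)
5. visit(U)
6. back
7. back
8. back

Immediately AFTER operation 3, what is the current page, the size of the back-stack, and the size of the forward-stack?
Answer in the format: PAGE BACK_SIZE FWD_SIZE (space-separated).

After 1 (visit(K)): cur=K back=1 fwd=0
After 2 (back): cur=HOME back=0 fwd=1
After 3 (forward): cur=K back=1 fwd=0

K 1 0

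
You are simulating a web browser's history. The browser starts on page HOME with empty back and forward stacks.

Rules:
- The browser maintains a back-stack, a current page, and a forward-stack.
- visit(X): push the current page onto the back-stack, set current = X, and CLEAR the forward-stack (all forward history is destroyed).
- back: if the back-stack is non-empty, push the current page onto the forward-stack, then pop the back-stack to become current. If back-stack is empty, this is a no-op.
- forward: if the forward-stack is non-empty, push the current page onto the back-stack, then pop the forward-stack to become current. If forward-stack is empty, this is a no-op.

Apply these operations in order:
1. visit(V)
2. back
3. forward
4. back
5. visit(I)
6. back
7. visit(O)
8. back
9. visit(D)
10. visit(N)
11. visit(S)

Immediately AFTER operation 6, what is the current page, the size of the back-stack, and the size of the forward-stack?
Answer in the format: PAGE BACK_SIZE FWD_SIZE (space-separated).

After 1 (visit(V)): cur=V back=1 fwd=0
After 2 (back): cur=HOME back=0 fwd=1
After 3 (forward): cur=V back=1 fwd=0
After 4 (back): cur=HOME back=0 fwd=1
After 5 (visit(I)): cur=I back=1 fwd=0
After 6 (back): cur=HOME back=0 fwd=1

HOME 0 1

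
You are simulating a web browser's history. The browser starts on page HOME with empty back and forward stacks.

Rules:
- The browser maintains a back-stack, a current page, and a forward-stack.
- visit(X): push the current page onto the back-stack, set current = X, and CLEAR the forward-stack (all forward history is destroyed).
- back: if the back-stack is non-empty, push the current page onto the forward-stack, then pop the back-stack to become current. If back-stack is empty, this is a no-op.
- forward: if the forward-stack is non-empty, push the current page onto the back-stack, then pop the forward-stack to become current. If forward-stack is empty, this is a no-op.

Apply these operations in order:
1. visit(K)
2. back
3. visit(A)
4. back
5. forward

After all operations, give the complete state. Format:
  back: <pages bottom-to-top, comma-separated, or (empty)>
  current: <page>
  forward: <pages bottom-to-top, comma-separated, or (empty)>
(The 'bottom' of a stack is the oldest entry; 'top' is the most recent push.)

After 1 (visit(K)): cur=K back=1 fwd=0
After 2 (back): cur=HOME back=0 fwd=1
After 3 (visit(A)): cur=A back=1 fwd=0
After 4 (back): cur=HOME back=0 fwd=1
After 5 (forward): cur=A back=1 fwd=0

Answer: back: HOME
current: A
forward: (empty)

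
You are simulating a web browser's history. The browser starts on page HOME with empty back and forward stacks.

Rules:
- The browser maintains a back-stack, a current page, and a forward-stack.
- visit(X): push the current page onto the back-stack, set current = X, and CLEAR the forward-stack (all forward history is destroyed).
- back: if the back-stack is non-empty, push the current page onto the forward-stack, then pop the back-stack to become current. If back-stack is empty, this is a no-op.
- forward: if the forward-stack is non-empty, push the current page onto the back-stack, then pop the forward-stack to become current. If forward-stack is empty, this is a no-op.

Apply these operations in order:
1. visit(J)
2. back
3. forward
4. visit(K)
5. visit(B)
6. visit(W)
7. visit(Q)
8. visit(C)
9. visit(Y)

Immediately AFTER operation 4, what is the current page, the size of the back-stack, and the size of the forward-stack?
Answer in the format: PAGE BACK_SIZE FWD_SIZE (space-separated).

After 1 (visit(J)): cur=J back=1 fwd=0
After 2 (back): cur=HOME back=0 fwd=1
After 3 (forward): cur=J back=1 fwd=0
After 4 (visit(K)): cur=K back=2 fwd=0

K 2 0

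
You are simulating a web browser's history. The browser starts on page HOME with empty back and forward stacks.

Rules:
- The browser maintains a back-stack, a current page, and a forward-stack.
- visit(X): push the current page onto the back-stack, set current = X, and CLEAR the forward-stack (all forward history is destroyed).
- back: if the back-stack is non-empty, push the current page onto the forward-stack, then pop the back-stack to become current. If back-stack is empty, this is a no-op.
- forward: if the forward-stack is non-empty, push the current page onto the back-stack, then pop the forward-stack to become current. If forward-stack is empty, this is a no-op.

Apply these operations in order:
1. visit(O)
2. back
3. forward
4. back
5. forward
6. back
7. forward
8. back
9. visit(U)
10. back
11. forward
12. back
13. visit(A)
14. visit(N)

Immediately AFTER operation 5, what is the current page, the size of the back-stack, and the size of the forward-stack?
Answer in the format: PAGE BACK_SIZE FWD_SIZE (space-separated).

After 1 (visit(O)): cur=O back=1 fwd=0
After 2 (back): cur=HOME back=0 fwd=1
After 3 (forward): cur=O back=1 fwd=0
After 4 (back): cur=HOME back=0 fwd=1
After 5 (forward): cur=O back=1 fwd=0

O 1 0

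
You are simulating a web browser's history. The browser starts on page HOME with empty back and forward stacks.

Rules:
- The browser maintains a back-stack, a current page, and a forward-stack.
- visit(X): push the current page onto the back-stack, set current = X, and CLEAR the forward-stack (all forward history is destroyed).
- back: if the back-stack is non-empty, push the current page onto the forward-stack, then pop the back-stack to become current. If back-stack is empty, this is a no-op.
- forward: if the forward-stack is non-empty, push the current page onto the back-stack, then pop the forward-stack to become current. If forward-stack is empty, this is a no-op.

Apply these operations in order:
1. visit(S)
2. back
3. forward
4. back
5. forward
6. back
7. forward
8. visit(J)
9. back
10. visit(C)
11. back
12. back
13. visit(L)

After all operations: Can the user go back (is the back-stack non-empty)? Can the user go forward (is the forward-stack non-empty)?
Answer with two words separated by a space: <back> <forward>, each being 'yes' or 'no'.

After 1 (visit(S)): cur=S back=1 fwd=0
After 2 (back): cur=HOME back=0 fwd=1
After 3 (forward): cur=S back=1 fwd=0
After 4 (back): cur=HOME back=0 fwd=1
After 5 (forward): cur=S back=1 fwd=0
After 6 (back): cur=HOME back=0 fwd=1
After 7 (forward): cur=S back=1 fwd=0
After 8 (visit(J)): cur=J back=2 fwd=0
After 9 (back): cur=S back=1 fwd=1
After 10 (visit(C)): cur=C back=2 fwd=0
After 11 (back): cur=S back=1 fwd=1
After 12 (back): cur=HOME back=0 fwd=2
After 13 (visit(L)): cur=L back=1 fwd=0

Answer: yes no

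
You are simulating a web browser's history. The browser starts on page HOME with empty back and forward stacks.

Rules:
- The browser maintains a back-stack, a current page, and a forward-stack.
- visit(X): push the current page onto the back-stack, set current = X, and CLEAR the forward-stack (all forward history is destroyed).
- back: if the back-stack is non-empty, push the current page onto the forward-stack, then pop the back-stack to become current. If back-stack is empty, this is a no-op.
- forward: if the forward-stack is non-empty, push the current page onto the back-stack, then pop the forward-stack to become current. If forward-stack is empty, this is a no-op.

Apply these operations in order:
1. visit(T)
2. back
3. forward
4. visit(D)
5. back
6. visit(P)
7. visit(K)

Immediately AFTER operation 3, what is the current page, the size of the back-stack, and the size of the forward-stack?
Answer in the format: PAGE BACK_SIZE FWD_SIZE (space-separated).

After 1 (visit(T)): cur=T back=1 fwd=0
After 2 (back): cur=HOME back=0 fwd=1
After 3 (forward): cur=T back=1 fwd=0

T 1 0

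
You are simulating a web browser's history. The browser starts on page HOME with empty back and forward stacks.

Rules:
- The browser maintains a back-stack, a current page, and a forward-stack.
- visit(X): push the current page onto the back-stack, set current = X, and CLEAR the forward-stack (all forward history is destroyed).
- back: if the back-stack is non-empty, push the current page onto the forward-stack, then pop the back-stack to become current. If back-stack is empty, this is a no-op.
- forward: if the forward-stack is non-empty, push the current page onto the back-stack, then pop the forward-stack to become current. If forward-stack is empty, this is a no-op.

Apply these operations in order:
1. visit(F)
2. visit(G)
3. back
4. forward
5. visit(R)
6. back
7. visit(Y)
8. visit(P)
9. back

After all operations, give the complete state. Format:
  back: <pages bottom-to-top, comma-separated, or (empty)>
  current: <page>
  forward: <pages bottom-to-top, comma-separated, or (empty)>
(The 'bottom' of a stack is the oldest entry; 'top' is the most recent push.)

After 1 (visit(F)): cur=F back=1 fwd=0
After 2 (visit(G)): cur=G back=2 fwd=0
After 3 (back): cur=F back=1 fwd=1
After 4 (forward): cur=G back=2 fwd=0
After 5 (visit(R)): cur=R back=3 fwd=0
After 6 (back): cur=G back=2 fwd=1
After 7 (visit(Y)): cur=Y back=3 fwd=0
After 8 (visit(P)): cur=P back=4 fwd=0
After 9 (back): cur=Y back=3 fwd=1

Answer: back: HOME,F,G
current: Y
forward: P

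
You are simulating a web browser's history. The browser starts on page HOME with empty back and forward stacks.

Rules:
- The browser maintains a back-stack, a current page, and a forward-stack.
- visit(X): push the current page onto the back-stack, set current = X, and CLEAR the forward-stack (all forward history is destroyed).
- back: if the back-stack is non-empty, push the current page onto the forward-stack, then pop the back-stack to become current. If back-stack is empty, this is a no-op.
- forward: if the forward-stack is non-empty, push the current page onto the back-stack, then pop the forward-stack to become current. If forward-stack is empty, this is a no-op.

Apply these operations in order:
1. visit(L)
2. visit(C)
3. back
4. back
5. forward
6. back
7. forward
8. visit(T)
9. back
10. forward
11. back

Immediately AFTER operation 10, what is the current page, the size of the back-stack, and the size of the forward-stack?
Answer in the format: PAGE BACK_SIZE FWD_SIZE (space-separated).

After 1 (visit(L)): cur=L back=1 fwd=0
After 2 (visit(C)): cur=C back=2 fwd=0
After 3 (back): cur=L back=1 fwd=1
After 4 (back): cur=HOME back=0 fwd=2
After 5 (forward): cur=L back=1 fwd=1
After 6 (back): cur=HOME back=0 fwd=2
After 7 (forward): cur=L back=1 fwd=1
After 8 (visit(T)): cur=T back=2 fwd=0
After 9 (back): cur=L back=1 fwd=1
After 10 (forward): cur=T back=2 fwd=0

T 2 0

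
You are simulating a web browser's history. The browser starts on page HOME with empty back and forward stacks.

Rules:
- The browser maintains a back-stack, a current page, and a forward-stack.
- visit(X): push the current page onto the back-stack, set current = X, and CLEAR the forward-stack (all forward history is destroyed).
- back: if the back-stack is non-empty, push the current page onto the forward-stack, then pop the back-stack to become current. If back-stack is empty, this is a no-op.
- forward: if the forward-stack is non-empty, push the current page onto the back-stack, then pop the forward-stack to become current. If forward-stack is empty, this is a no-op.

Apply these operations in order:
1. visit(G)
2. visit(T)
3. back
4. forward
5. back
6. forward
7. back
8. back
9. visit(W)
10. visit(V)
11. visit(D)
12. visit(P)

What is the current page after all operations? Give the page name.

After 1 (visit(G)): cur=G back=1 fwd=0
After 2 (visit(T)): cur=T back=2 fwd=0
After 3 (back): cur=G back=1 fwd=1
After 4 (forward): cur=T back=2 fwd=0
After 5 (back): cur=G back=1 fwd=1
After 6 (forward): cur=T back=2 fwd=0
After 7 (back): cur=G back=1 fwd=1
After 8 (back): cur=HOME back=0 fwd=2
After 9 (visit(W)): cur=W back=1 fwd=0
After 10 (visit(V)): cur=V back=2 fwd=0
After 11 (visit(D)): cur=D back=3 fwd=0
After 12 (visit(P)): cur=P back=4 fwd=0

Answer: P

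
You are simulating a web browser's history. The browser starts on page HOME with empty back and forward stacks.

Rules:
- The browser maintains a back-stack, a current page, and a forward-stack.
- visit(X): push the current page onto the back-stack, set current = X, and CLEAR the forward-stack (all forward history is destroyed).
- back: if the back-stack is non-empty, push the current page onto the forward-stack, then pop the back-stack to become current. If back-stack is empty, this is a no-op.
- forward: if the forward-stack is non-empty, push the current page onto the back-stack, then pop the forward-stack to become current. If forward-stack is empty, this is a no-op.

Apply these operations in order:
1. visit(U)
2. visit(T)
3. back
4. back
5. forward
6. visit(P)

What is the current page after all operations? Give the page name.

Answer: P

Derivation:
After 1 (visit(U)): cur=U back=1 fwd=0
After 2 (visit(T)): cur=T back=2 fwd=0
After 3 (back): cur=U back=1 fwd=1
After 4 (back): cur=HOME back=0 fwd=2
After 5 (forward): cur=U back=1 fwd=1
After 6 (visit(P)): cur=P back=2 fwd=0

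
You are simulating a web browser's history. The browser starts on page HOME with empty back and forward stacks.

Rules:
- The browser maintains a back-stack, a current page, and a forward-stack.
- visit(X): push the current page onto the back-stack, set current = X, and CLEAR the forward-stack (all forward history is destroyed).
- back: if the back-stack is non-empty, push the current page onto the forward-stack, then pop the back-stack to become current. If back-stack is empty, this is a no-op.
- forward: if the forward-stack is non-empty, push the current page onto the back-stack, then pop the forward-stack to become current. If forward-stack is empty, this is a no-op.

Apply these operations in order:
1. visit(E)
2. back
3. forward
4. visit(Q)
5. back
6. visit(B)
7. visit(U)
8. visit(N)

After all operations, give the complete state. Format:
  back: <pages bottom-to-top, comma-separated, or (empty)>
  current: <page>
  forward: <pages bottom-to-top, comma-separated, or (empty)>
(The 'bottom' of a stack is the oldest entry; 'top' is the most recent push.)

After 1 (visit(E)): cur=E back=1 fwd=0
After 2 (back): cur=HOME back=0 fwd=1
After 3 (forward): cur=E back=1 fwd=0
After 4 (visit(Q)): cur=Q back=2 fwd=0
After 5 (back): cur=E back=1 fwd=1
After 6 (visit(B)): cur=B back=2 fwd=0
After 7 (visit(U)): cur=U back=3 fwd=0
After 8 (visit(N)): cur=N back=4 fwd=0

Answer: back: HOME,E,B,U
current: N
forward: (empty)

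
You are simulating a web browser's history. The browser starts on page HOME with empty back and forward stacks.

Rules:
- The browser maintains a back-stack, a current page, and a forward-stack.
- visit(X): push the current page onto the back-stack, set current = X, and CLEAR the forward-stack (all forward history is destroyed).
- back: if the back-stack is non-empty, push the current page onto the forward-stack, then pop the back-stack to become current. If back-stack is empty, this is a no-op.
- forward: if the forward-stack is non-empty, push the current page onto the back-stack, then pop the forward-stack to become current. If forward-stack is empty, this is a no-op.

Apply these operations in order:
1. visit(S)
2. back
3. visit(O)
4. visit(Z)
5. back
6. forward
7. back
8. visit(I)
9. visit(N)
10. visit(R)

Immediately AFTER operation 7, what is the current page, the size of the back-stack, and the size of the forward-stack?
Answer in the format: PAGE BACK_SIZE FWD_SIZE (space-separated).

After 1 (visit(S)): cur=S back=1 fwd=0
After 2 (back): cur=HOME back=0 fwd=1
After 3 (visit(O)): cur=O back=1 fwd=0
After 4 (visit(Z)): cur=Z back=2 fwd=0
After 5 (back): cur=O back=1 fwd=1
After 6 (forward): cur=Z back=2 fwd=0
After 7 (back): cur=O back=1 fwd=1

O 1 1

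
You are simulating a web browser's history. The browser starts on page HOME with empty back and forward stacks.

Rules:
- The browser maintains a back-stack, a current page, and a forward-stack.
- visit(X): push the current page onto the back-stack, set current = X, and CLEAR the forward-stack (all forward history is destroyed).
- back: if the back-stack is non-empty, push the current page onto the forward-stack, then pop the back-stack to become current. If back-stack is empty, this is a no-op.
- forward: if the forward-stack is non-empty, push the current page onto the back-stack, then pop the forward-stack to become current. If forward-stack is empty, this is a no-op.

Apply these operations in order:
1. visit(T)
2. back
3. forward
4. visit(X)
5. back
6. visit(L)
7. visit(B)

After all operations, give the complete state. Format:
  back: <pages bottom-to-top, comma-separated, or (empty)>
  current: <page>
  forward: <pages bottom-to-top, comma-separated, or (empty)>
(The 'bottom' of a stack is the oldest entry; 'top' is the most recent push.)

After 1 (visit(T)): cur=T back=1 fwd=0
After 2 (back): cur=HOME back=0 fwd=1
After 3 (forward): cur=T back=1 fwd=0
After 4 (visit(X)): cur=X back=2 fwd=0
After 5 (back): cur=T back=1 fwd=1
After 6 (visit(L)): cur=L back=2 fwd=0
After 7 (visit(B)): cur=B back=3 fwd=0

Answer: back: HOME,T,L
current: B
forward: (empty)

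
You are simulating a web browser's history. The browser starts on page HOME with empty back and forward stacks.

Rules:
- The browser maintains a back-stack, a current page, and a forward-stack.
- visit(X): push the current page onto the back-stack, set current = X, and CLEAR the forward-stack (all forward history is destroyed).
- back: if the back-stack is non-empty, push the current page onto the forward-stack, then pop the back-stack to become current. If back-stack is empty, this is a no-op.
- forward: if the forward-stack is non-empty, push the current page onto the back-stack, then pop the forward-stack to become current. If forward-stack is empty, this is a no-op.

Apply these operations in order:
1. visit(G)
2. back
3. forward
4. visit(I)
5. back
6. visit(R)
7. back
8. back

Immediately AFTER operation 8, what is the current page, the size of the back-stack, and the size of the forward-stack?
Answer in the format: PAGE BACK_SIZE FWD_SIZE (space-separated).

After 1 (visit(G)): cur=G back=1 fwd=0
After 2 (back): cur=HOME back=0 fwd=1
After 3 (forward): cur=G back=1 fwd=0
After 4 (visit(I)): cur=I back=2 fwd=0
After 5 (back): cur=G back=1 fwd=1
After 6 (visit(R)): cur=R back=2 fwd=0
After 7 (back): cur=G back=1 fwd=1
After 8 (back): cur=HOME back=0 fwd=2

HOME 0 2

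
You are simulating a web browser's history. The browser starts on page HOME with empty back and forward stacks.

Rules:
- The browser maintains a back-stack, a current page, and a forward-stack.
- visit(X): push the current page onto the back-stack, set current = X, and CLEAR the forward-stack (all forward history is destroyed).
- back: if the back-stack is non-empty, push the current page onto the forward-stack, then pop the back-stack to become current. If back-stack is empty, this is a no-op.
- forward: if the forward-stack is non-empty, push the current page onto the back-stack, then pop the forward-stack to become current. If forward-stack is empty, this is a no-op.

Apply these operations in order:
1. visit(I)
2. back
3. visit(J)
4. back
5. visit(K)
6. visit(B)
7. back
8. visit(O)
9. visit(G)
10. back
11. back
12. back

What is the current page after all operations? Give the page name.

Answer: HOME

Derivation:
After 1 (visit(I)): cur=I back=1 fwd=0
After 2 (back): cur=HOME back=0 fwd=1
After 3 (visit(J)): cur=J back=1 fwd=0
After 4 (back): cur=HOME back=0 fwd=1
After 5 (visit(K)): cur=K back=1 fwd=0
After 6 (visit(B)): cur=B back=2 fwd=0
After 7 (back): cur=K back=1 fwd=1
After 8 (visit(O)): cur=O back=2 fwd=0
After 9 (visit(G)): cur=G back=3 fwd=0
After 10 (back): cur=O back=2 fwd=1
After 11 (back): cur=K back=1 fwd=2
After 12 (back): cur=HOME back=0 fwd=3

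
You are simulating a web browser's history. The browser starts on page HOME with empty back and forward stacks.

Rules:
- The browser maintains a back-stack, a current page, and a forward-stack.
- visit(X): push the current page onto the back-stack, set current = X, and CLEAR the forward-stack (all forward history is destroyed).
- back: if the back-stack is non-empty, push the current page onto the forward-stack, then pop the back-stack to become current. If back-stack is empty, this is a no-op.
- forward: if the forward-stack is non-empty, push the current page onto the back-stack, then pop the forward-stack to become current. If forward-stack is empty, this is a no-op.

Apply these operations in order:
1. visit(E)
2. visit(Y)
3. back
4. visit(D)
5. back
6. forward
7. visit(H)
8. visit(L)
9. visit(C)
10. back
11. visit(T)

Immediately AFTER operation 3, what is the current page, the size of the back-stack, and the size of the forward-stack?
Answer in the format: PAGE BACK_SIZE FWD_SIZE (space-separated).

After 1 (visit(E)): cur=E back=1 fwd=0
After 2 (visit(Y)): cur=Y back=2 fwd=0
After 3 (back): cur=E back=1 fwd=1

E 1 1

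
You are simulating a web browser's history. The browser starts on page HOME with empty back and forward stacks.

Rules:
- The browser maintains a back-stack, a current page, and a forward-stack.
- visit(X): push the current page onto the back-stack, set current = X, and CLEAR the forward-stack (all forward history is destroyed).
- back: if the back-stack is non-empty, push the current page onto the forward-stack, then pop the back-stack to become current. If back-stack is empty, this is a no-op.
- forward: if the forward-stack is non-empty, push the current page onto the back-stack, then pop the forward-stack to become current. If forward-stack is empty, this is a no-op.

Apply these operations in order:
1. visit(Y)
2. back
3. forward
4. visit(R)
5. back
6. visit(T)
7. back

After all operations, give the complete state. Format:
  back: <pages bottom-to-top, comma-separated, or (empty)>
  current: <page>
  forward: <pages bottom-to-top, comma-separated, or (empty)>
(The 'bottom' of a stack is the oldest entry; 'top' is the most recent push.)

Answer: back: HOME
current: Y
forward: T

Derivation:
After 1 (visit(Y)): cur=Y back=1 fwd=0
After 2 (back): cur=HOME back=0 fwd=1
After 3 (forward): cur=Y back=1 fwd=0
After 4 (visit(R)): cur=R back=2 fwd=0
After 5 (back): cur=Y back=1 fwd=1
After 6 (visit(T)): cur=T back=2 fwd=0
After 7 (back): cur=Y back=1 fwd=1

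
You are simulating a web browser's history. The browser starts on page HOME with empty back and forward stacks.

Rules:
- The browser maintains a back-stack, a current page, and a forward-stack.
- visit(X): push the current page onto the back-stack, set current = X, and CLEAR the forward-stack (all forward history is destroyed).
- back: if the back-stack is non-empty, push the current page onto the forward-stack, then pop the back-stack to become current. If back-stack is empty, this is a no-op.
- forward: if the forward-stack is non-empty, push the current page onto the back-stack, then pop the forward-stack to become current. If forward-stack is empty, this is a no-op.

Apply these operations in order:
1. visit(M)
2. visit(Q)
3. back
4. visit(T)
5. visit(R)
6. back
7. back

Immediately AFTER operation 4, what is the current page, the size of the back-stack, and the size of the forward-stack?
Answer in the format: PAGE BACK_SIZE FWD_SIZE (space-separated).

After 1 (visit(M)): cur=M back=1 fwd=0
After 2 (visit(Q)): cur=Q back=2 fwd=0
After 3 (back): cur=M back=1 fwd=1
After 4 (visit(T)): cur=T back=2 fwd=0

T 2 0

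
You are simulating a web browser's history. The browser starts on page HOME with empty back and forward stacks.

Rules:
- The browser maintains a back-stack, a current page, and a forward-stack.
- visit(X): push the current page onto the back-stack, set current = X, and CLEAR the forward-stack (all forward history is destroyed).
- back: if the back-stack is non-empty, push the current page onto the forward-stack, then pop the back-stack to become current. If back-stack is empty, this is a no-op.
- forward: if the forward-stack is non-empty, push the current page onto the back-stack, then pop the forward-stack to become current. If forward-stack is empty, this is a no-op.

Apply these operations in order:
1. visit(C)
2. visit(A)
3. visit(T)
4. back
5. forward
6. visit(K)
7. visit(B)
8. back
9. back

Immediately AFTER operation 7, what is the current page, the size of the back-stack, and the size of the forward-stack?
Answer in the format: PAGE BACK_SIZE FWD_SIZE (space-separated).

After 1 (visit(C)): cur=C back=1 fwd=0
After 2 (visit(A)): cur=A back=2 fwd=0
After 3 (visit(T)): cur=T back=3 fwd=0
After 4 (back): cur=A back=2 fwd=1
After 5 (forward): cur=T back=3 fwd=0
After 6 (visit(K)): cur=K back=4 fwd=0
After 7 (visit(B)): cur=B back=5 fwd=0

B 5 0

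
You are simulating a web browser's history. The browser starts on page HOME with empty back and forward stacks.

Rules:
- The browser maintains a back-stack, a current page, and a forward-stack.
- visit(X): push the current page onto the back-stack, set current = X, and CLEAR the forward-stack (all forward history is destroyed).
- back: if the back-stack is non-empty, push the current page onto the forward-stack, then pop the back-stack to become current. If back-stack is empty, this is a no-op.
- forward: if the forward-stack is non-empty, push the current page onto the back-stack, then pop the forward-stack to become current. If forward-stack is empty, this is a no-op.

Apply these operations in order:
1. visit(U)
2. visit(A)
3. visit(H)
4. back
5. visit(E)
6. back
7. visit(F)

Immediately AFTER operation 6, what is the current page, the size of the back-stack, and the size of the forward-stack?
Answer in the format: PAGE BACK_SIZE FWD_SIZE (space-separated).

After 1 (visit(U)): cur=U back=1 fwd=0
After 2 (visit(A)): cur=A back=2 fwd=0
After 3 (visit(H)): cur=H back=3 fwd=0
After 4 (back): cur=A back=2 fwd=1
After 5 (visit(E)): cur=E back=3 fwd=0
After 6 (back): cur=A back=2 fwd=1

A 2 1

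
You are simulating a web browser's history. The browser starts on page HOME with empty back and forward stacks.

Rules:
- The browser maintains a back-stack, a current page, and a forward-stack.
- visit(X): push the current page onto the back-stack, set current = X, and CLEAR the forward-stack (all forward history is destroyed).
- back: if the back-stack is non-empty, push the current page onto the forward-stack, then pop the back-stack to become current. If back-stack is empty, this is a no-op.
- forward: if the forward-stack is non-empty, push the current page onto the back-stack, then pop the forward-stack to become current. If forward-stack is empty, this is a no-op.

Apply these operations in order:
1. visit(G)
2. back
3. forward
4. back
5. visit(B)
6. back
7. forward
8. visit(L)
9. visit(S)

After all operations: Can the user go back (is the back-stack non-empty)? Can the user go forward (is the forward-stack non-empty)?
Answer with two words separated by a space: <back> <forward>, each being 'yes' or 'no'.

Answer: yes no

Derivation:
After 1 (visit(G)): cur=G back=1 fwd=0
After 2 (back): cur=HOME back=0 fwd=1
After 3 (forward): cur=G back=1 fwd=0
After 4 (back): cur=HOME back=0 fwd=1
After 5 (visit(B)): cur=B back=1 fwd=0
After 6 (back): cur=HOME back=0 fwd=1
After 7 (forward): cur=B back=1 fwd=0
After 8 (visit(L)): cur=L back=2 fwd=0
After 9 (visit(S)): cur=S back=3 fwd=0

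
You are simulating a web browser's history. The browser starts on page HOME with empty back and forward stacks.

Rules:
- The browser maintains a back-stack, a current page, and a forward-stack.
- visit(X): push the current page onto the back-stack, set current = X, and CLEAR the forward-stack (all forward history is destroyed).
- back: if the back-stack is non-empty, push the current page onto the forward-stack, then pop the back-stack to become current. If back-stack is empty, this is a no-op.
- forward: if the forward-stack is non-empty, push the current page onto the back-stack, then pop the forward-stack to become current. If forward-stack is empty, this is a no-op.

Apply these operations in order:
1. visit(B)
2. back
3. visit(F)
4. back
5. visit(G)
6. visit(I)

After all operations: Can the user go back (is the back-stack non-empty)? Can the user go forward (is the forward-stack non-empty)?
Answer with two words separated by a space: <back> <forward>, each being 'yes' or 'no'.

Answer: yes no

Derivation:
After 1 (visit(B)): cur=B back=1 fwd=0
After 2 (back): cur=HOME back=0 fwd=1
After 3 (visit(F)): cur=F back=1 fwd=0
After 4 (back): cur=HOME back=0 fwd=1
After 5 (visit(G)): cur=G back=1 fwd=0
After 6 (visit(I)): cur=I back=2 fwd=0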